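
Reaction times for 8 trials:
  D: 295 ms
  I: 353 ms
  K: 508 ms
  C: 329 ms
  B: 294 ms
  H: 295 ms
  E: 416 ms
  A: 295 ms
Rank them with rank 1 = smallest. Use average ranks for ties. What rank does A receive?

3

Sorted (ascending): 294, 295, 295, 295, 329, 353, 416, 508
The 3 values of 295 occupy positions 2–4 → average rank 3.
A has value 295 ms → rank 3.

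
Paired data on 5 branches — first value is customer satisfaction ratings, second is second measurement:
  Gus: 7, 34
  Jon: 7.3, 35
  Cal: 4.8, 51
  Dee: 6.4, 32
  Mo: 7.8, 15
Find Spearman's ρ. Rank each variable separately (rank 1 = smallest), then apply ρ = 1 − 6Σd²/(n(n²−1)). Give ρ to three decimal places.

Ranks of variable 1: 3, 4, 1, 2, 5
Ranks of variable 2: 3, 4, 5, 2, 1
d = r₁ − r₂: 0, 0, -4, 0, 4
d²: 0, 0, 16, 0, 16; Σd² = 32
ρ = 1 − 6·32/(5·24) = 1 − 192/120 = -0.600

-0.600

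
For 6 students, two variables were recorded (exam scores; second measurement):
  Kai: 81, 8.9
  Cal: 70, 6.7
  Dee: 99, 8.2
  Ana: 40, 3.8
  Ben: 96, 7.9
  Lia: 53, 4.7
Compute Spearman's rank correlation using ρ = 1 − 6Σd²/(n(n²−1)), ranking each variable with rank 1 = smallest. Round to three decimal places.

Ranks of variable 1: 4, 3, 6, 1, 5, 2
Ranks of variable 2: 6, 3, 5, 1, 4, 2
d = r₁ − r₂: -2, 0, 1, 0, 1, 0
d²: 4, 0, 1, 0, 1, 0; Σd² = 6
ρ = 1 − 6·6/(6·35) = 1 − 36/210 = 0.829

0.829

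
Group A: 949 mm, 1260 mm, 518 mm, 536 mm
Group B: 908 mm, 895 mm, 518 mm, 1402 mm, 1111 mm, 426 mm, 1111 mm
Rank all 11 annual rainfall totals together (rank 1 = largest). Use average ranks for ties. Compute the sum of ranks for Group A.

Sorted (descending): 1402, 1260, 1111, 1111, 949, 908, 895, 536, 518, 518, 426
The 2 values of 1111 occupy positions 3–4 → average rank (3+4)/2 = 3.5.
The 2 values of 518 occupy positions 9–10 → average rank (9+10)/2 = 9.5.
Group A values → pooled ranks: 949→5, 1260→2, 518→9.5, 536→8
Rank sum = 5 + 2 + 9.5 + 8 = 24.5

24.5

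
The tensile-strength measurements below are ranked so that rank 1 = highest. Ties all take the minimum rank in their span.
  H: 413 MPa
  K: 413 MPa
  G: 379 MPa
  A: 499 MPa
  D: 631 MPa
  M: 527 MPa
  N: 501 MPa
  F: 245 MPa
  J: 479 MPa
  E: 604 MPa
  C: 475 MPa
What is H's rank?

8

Sorted (descending): 631, 604, 527, 501, 499, 479, 475, 413, 413, 379, 245
The 2 values of 413 occupy positions 8–9 → each gets rank 8.
H has value 413 MPa → rank 8.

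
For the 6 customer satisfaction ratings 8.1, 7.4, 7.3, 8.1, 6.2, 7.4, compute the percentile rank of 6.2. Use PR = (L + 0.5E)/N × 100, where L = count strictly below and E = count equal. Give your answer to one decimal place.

8.3

N = 6.
Strictly below 6.2: 0. Equal to 6.2: 1.
PR = (0 + 0.5·1)/6 × 100 = 8.3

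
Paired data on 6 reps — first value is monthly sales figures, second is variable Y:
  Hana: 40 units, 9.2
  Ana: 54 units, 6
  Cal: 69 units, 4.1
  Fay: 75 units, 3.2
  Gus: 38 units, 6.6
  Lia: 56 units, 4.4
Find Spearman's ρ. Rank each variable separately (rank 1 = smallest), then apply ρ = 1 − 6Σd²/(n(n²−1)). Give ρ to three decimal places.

-0.943

Ranks of variable 1: 2, 3, 5, 6, 1, 4
Ranks of variable 2: 6, 4, 2, 1, 5, 3
d = r₁ − r₂: -4, -1, 3, 5, -4, 1
d²: 16, 1, 9, 25, 16, 1; Σd² = 68
ρ = 1 − 6·68/(6·35) = 1 − 408/210 = -0.943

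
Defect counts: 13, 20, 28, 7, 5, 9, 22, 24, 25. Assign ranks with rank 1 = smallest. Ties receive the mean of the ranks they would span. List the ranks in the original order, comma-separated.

4, 5, 9, 2, 1, 3, 6, 7, 8

Sorted (ascending): 5, 7, 9, 13, 20, 22, 24, 25, 28
No ties — each value takes its position as its rank.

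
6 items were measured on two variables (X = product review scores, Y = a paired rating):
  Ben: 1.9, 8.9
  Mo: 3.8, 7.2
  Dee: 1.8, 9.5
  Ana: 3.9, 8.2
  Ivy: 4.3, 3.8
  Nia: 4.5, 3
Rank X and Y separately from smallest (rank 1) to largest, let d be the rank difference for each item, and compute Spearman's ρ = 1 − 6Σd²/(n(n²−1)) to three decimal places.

Ranks of variable 1: 2, 3, 1, 4, 5, 6
Ranks of variable 2: 5, 3, 6, 4, 2, 1
d = r₁ − r₂: -3, 0, -5, 0, 3, 5
d²: 9, 0, 25, 0, 9, 25; Σd² = 68
ρ = 1 − 6·68/(6·35) = 1 − 408/210 = -0.943

-0.943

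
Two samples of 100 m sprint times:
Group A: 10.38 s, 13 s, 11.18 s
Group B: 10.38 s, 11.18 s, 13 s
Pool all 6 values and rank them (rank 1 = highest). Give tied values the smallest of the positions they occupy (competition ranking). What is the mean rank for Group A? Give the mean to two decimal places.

3.00

Sorted (descending): 13, 13, 11.18, 11.18, 10.38, 10.38
The 2 values of 13 occupy positions 1–2 → each gets rank 1.
The 2 values of 11.18 occupy positions 3–4 → each gets rank 3.
The 2 values of 10.38 occupy positions 5–6 → each gets rank 5.
Group A values → pooled ranks: 10.38→5, 13→1, 11.18→3
Mean rank = (5 + 1 + 3) / 3 = 3.00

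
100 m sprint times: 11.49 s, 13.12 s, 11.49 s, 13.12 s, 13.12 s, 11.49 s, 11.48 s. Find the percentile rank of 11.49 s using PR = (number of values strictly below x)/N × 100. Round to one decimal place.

14.3

N = 7.
Strictly below 11.49: 1. Equal to 11.49: 3.
PR = 1/7 × 100 = 14.3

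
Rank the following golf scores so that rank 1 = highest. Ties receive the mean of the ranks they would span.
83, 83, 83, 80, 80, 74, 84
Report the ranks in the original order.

3, 3, 3, 5.5, 5.5, 7, 1

Sorted (descending): 84, 83, 83, 83, 80, 80, 74
The 3 values of 83 occupy positions 2–4 → average rank 3.
The 2 values of 80 occupy positions 5–6 → average rank (5+6)/2 = 5.5.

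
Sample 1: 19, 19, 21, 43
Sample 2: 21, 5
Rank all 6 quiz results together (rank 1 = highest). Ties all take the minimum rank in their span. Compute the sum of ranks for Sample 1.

Sorted (descending): 43, 21, 21, 19, 19, 5
The 2 values of 21 occupy positions 2–3 → each gets rank 2.
The 2 values of 19 occupy positions 4–5 → each gets rank 4.
Sample 1 values → pooled ranks: 19→4, 19→4, 21→2, 43→1
Rank sum = 4 + 4 + 2 + 1 = 11

11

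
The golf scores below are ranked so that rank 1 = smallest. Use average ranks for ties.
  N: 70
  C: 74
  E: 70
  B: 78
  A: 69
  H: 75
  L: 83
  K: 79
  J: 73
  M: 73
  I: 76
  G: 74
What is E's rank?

Sorted (ascending): 69, 70, 70, 73, 73, 74, 74, 75, 76, 78, 79, 83
The 2 values of 70 occupy positions 2–3 → average rank (2+3)/2 = 2.5.
The 2 values of 73 occupy positions 4–5 → average rank (4+5)/2 = 4.5.
The 2 values of 74 occupy positions 6–7 → average rank (6+7)/2 = 6.5.
E has value 70 → rank 2.5.

2.5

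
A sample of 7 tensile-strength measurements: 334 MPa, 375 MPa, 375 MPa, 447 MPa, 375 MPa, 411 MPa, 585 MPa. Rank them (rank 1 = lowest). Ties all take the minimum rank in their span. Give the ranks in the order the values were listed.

1, 2, 2, 6, 2, 5, 7

Sorted (ascending): 334, 375, 375, 375, 411, 447, 585
The 3 values of 375 occupy positions 2–4 → each gets rank 2.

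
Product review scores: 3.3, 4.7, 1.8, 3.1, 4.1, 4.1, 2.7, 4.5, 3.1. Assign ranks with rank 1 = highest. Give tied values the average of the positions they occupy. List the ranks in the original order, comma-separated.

5, 1, 9, 6.5, 3.5, 3.5, 8, 2, 6.5

Sorted (descending): 4.7, 4.5, 4.1, 4.1, 3.3, 3.1, 3.1, 2.7, 1.8
The 2 values of 4.1 occupy positions 3–4 → average rank (3+4)/2 = 3.5.
The 2 values of 3.1 occupy positions 6–7 → average rank (6+7)/2 = 6.5.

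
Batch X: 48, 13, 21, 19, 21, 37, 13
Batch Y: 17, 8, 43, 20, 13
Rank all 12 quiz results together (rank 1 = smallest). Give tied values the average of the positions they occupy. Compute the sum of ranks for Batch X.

Sorted (ascending): 8, 13, 13, 13, 17, 19, 20, 21, 21, 37, 43, 48
The 3 values of 13 occupy positions 2–4 → average rank 3.
The 2 values of 21 occupy positions 8–9 → average rank (8+9)/2 = 8.5.
Batch X values → pooled ranks: 48→12, 13→3, 21→8.5, 19→6, 21→8.5, 37→10, 13→3
Rank sum = 12 + 3 + 8.5 + 6 + 8.5 + 10 + 3 = 51

51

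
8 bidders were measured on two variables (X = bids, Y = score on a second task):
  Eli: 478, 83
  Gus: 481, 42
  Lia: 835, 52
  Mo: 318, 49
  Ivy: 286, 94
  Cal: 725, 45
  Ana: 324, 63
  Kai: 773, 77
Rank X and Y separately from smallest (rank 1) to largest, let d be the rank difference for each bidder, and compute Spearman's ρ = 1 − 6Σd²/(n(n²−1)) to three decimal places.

Ranks of variable 1: 4, 5, 8, 2, 1, 6, 3, 7
Ranks of variable 2: 7, 1, 4, 3, 8, 2, 5, 6
d = r₁ − r₂: -3, 4, 4, -1, -7, 4, -2, 1
d²: 9, 16, 16, 1, 49, 16, 4, 1; Σd² = 112
ρ = 1 − 6·112/(8·63) = 1 − 672/504 = -0.333

-0.333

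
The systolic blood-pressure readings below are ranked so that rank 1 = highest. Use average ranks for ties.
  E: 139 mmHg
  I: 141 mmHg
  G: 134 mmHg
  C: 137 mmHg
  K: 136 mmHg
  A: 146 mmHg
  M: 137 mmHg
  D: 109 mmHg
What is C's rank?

Sorted (descending): 146, 141, 139, 137, 137, 136, 134, 109
The 2 values of 137 occupy positions 4–5 → average rank (4+5)/2 = 4.5.
C has value 137 mmHg → rank 4.5.

4.5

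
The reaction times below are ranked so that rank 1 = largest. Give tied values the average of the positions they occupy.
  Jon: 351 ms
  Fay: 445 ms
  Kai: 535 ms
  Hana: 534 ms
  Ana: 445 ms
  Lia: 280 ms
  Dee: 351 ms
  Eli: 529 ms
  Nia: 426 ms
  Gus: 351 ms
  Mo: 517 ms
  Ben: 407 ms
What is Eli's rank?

Sorted (descending): 535, 534, 529, 517, 445, 445, 426, 407, 351, 351, 351, 280
The 2 values of 445 occupy positions 5–6 → average rank (5+6)/2 = 5.5.
The 3 values of 351 occupy positions 9–11 → average rank 10.
Eli has value 529 ms → rank 3.

3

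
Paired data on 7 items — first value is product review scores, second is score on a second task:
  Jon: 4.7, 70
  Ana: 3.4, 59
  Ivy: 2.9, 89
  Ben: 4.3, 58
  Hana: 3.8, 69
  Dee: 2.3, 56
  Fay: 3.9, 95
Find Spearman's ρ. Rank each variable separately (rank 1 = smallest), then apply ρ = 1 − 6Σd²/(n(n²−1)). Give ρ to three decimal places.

Ranks of variable 1: 7, 3, 2, 6, 4, 1, 5
Ranks of variable 2: 5, 3, 6, 2, 4, 1, 7
d = r₁ − r₂: 2, 0, -4, 4, 0, 0, -2
d²: 4, 0, 16, 16, 0, 0, 4; Σd² = 40
ρ = 1 − 6·40/(7·48) = 1 − 240/336 = 0.286

0.286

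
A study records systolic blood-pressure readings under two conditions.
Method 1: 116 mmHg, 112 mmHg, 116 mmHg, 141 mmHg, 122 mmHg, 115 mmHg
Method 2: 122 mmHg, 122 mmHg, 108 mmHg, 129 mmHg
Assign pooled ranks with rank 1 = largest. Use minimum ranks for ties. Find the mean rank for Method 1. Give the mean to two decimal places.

Sorted (descending): 141, 129, 122, 122, 122, 116, 116, 115, 112, 108
The 3 values of 122 occupy positions 3–5 → each gets rank 3.
The 2 values of 116 occupy positions 6–7 → each gets rank 6.
Method 1 values → pooled ranks: 116→6, 112→9, 116→6, 141→1, 122→3, 115→8
Mean rank = (6 + 9 + 6 + 1 + 3 + 8) / 6 = 5.50

5.50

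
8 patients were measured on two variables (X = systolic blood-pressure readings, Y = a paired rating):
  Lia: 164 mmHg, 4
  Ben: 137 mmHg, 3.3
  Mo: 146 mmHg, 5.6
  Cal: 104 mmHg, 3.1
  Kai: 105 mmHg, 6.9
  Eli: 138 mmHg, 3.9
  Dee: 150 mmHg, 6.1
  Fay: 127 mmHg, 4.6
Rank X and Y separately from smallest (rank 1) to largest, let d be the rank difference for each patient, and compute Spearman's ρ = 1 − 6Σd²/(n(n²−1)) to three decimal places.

Ranks of variable 1: 8, 4, 6, 1, 2, 5, 7, 3
Ranks of variable 2: 4, 2, 6, 1, 8, 3, 7, 5
d = r₁ − r₂: 4, 2, 0, 0, -6, 2, 0, -2
d²: 16, 4, 0, 0, 36, 4, 0, 4; Σd² = 64
ρ = 1 − 6·64/(8·63) = 1 − 384/504 = 0.238

0.238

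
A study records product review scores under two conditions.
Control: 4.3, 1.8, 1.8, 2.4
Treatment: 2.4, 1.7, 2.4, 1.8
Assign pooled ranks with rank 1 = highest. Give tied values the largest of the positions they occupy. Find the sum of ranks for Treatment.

23

Sorted (descending): 4.3, 2.4, 2.4, 2.4, 1.8, 1.8, 1.8, 1.7
The 3 values of 2.4 occupy positions 2–4 → each gets rank 4.
The 3 values of 1.8 occupy positions 5–7 → each gets rank 7.
Treatment values → pooled ranks: 2.4→4, 1.7→8, 2.4→4, 1.8→7
Rank sum = 4 + 8 + 4 + 7 = 23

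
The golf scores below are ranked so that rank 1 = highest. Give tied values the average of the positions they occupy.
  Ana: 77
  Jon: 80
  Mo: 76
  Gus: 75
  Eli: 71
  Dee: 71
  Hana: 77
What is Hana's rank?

2.5

Sorted (descending): 80, 77, 77, 76, 75, 71, 71
The 2 values of 77 occupy positions 2–3 → average rank (2+3)/2 = 2.5.
The 2 values of 71 occupy positions 6–7 → average rank (6+7)/2 = 6.5.
Hana has value 77 → rank 2.5.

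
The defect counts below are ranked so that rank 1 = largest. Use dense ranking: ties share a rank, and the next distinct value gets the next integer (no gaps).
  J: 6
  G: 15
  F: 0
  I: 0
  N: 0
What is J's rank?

2

Sorted (descending): 15, 6, 0, 0, 0
The 3 values of 0 share dense rank 3.
Remaining distinct values take the next consecutive integers.
J has value 6 → rank 2.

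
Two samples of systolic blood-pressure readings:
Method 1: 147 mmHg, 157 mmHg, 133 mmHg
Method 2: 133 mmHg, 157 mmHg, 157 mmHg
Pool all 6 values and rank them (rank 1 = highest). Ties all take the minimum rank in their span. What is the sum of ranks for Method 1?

Sorted (descending): 157, 157, 157, 147, 133, 133
The 3 values of 157 occupy positions 1–3 → each gets rank 1.
The 2 values of 133 occupy positions 5–6 → each gets rank 5.
Method 1 values → pooled ranks: 147→4, 157→1, 133→5
Rank sum = 4 + 1 + 5 = 10

10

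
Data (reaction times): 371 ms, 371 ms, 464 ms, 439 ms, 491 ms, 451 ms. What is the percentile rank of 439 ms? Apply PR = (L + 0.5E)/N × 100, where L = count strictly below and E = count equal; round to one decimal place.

41.7

N = 6.
Strictly below 439: 2. Equal to 439: 1.
PR = (2 + 0.5·1)/6 × 100 = 41.7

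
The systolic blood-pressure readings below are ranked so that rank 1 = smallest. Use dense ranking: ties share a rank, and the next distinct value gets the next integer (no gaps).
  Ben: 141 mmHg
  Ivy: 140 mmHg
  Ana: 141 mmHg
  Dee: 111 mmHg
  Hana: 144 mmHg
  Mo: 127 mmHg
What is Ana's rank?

Sorted (ascending): 111, 127, 140, 141, 141, 144
The 2 values of 141 share dense rank 4.
Remaining distinct values take the next consecutive integers.
Ana has value 141 mmHg → rank 4.

4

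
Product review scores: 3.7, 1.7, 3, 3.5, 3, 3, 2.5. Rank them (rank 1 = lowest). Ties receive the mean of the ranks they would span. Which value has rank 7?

Sorted (ascending): 1.7, 2.5, 3, 3, 3, 3.5, 3.7
The 3 values of 3 occupy positions 3–5 → average rank 4.
Rank 7 → value 3.7.

3.7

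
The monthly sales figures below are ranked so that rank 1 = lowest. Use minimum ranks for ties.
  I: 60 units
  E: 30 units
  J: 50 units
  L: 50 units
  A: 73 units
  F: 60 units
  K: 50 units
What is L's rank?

2

Sorted (ascending): 30, 50, 50, 50, 60, 60, 73
The 3 values of 50 occupy positions 2–4 → each gets rank 2.
The 2 values of 60 occupy positions 5–6 → each gets rank 5.
L has value 50 units → rank 2.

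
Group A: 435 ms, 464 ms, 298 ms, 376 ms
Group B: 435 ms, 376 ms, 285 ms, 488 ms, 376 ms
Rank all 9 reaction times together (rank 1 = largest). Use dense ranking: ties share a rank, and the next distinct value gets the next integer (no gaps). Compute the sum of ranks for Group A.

14

Sorted (descending): 488, 464, 435, 435, 376, 376, 376, 298, 285
The 2 values of 435 share dense rank 3.
The 3 values of 376 share dense rank 4.
Remaining distinct values take the next consecutive integers.
Group A values → pooled ranks: 435→3, 464→2, 298→5, 376→4
Rank sum = 3 + 2 + 5 + 4 = 14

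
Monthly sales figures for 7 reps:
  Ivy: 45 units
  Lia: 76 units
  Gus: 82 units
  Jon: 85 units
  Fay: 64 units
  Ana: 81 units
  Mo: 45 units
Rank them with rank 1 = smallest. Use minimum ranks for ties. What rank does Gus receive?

Sorted (ascending): 45, 45, 64, 76, 81, 82, 85
The 2 values of 45 occupy positions 1–2 → each gets rank 1.
Gus has value 82 units → rank 6.

6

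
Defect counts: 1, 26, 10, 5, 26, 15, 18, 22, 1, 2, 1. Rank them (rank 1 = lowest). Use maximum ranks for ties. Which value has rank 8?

Sorted (ascending): 1, 1, 1, 2, 5, 10, 15, 18, 22, 26, 26
The 3 values of 1 occupy positions 1–3 → each gets rank 3.
The 2 values of 26 occupy positions 10–11 → each gets rank 11.
Rank 8 → value 18.

18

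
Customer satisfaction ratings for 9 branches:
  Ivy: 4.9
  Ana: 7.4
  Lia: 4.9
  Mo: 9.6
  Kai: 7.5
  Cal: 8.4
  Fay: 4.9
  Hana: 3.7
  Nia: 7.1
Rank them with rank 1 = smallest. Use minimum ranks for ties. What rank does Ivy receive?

2

Sorted (ascending): 3.7, 4.9, 4.9, 4.9, 7.1, 7.4, 7.5, 8.4, 9.6
The 3 values of 4.9 occupy positions 2–4 → each gets rank 2.
Ivy has value 4.9 → rank 2.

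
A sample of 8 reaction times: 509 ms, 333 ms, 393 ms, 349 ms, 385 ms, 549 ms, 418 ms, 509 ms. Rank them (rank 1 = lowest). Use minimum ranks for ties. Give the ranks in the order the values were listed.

Sorted (ascending): 333, 349, 385, 393, 418, 509, 509, 549
The 2 values of 509 occupy positions 6–7 → each gets rank 6.

6, 1, 4, 2, 3, 8, 5, 6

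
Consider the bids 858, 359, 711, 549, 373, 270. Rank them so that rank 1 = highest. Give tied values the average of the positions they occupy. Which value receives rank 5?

Sorted (descending): 858, 711, 549, 373, 359, 270
No ties — each value takes its position as its rank.
Rank 5 → value 359.

359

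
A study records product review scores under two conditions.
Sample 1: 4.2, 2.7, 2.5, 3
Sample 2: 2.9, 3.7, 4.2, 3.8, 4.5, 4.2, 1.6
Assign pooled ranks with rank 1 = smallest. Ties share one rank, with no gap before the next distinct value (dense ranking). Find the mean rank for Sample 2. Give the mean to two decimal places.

Sorted (ascending): 1.6, 2.5, 2.7, 2.9, 3, 3.7, 3.8, 4.2, 4.2, 4.2, 4.5
The 3 values of 4.2 share dense rank 8.
Remaining distinct values take the next consecutive integers.
Sample 2 values → pooled ranks: 2.9→4, 3.7→6, 4.2→8, 3.8→7, 4.5→9, 4.2→8, 1.6→1
Mean rank = (4 + 6 + 8 + 7 + 9 + 8 + 1) / 7 = 6.14

6.14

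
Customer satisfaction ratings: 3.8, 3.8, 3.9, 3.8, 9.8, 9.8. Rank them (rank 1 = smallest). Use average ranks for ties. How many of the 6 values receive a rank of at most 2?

3

Sorted (ascending): 3.8, 3.8, 3.8, 3.9, 9.8, 9.8
The 3 values of 3.8 occupy positions 1–3 → average rank 2.
The 2 values of 9.8 occupy positions 5–6 → average rank (5+6)/2 = 5.5.
Ranks ≤ 2: {2, 2, 2} → 3 values.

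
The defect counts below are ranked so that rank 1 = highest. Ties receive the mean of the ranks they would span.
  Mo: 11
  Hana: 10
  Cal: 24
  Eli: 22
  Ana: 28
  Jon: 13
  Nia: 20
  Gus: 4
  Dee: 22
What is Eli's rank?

3.5

Sorted (descending): 28, 24, 22, 22, 20, 13, 11, 10, 4
The 2 values of 22 occupy positions 3–4 → average rank (3+4)/2 = 3.5.
Eli has value 22 → rank 3.5.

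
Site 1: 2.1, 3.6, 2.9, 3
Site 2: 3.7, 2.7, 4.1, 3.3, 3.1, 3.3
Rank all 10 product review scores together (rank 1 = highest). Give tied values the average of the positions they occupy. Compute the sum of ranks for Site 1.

Sorted (descending): 4.1, 3.7, 3.6, 3.3, 3.3, 3.1, 3, 2.9, 2.7, 2.1
The 2 values of 3.3 occupy positions 4–5 → average rank (4+5)/2 = 4.5.
Site 1 values → pooled ranks: 2.1→10, 3.6→3, 2.9→8, 3→7
Rank sum = 10 + 3 + 8 + 7 = 28

28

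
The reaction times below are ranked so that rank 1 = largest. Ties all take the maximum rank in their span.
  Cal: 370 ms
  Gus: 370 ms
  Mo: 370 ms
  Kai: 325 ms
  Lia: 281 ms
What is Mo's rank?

Sorted (descending): 370, 370, 370, 325, 281
The 3 values of 370 occupy positions 1–3 → each gets rank 3.
Mo has value 370 ms → rank 3.

3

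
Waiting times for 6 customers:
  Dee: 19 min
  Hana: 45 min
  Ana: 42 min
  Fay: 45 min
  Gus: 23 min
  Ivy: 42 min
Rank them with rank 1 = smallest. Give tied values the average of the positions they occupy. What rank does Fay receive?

5.5

Sorted (ascending): 19, 23, 42, 42, 45, 45
The 2 values of 42 occupy positions 3–4 → average rank (3+4)/2 = 3.5.
The 2 values of 45 occupy positions 5–6 → average rank (5+6)/2 = 5.5.
Fay has value 45 min → rank 5.5.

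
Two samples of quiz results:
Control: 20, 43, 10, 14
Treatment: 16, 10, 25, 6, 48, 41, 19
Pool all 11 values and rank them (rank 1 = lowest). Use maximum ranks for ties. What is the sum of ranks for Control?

24

Sorted (ascending): 6, 10, 10, 14, 16, 19, 20, 25, 41, 43, 48
The 2 values of 10 occupy positions 2–3 → each gets rank 3.
Control values → pooled ranks: 20→7, 43→10, 10→3, 14→4
Rank sum = 7 + 10 + 3 + 4 = 24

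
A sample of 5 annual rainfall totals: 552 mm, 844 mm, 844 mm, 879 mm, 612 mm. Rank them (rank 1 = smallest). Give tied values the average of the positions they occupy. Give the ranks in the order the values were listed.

1, 3.5, 3.5, 5, 2

Sorted (ascending): 552, 612, 844, 844, 879
The 2 values of 844 occupy positions 3–4 → average rank (3+4)/2 = 3.5.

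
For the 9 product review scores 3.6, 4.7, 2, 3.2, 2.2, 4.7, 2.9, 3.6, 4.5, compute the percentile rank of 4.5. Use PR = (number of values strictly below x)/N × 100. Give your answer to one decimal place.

66.7

N = 9.
Strictly below 4.5: 6. Equal to 4.5: 1.
PR = 6/9 × 100 = 66.7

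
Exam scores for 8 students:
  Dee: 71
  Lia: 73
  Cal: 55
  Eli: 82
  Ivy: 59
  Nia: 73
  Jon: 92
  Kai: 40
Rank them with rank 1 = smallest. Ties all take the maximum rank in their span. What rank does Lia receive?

Sorted (ascending): 40, 55, 59, 71, 73, 73, 82, 92
The 2 values of 73 occupy positions 5–6 → each gets rank 6.
Lia has value 73 → rank 6.

6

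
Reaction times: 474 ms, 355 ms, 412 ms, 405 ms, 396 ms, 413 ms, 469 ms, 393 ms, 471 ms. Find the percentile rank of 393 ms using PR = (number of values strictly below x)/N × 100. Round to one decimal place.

N = 9.
Strictly below 393: 1. Equal to 393: 1.
PR = 1/9 × 100 = 11.1

11.1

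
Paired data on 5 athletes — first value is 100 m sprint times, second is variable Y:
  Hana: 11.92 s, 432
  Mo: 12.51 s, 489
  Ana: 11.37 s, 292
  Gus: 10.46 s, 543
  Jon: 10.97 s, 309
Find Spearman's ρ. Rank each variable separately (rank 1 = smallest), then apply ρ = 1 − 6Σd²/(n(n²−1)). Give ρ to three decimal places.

-0.100

Ranks of variable 1: 4, 5, 3, 1, 2
Ranks of variable 2: 3, 4, 1, 5, 2
d = r₁ − r₂: 1, 1, 2, -4, 0
d²: 1, 1, 4, 16, 0; Σd² = 22
ρ = 1 − 6·22/(5·24) = 1 − 132/120 = -0.100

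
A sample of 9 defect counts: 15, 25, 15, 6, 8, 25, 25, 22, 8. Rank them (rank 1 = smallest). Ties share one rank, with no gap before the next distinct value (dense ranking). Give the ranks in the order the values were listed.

Sorted (ascending): 6, 8, 8, 15, 15, 22, 25, 25, 25
The 2 values of 8 share dense rank 2.
The 2 values of 15 share dense rank 3.
The 3 values of 25 share dense rank 5.
Remaining distinct values take the next consecutive integers.

3, 5, 3, 1, 2, 5, 5, 4, 2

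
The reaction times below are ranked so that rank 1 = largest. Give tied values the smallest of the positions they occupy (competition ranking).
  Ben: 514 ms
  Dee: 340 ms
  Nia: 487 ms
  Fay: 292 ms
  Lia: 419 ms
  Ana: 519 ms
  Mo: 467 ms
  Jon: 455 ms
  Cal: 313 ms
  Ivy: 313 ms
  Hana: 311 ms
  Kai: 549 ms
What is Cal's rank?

9

Sorted (descending): 549, 519, 514, 487, 467, 455, 419, 340, 313, 313, 311, 292
The 2 values of 313 occupy positions 9–10 → each gets rank 9.
Cal has value 313 ms → rank 9.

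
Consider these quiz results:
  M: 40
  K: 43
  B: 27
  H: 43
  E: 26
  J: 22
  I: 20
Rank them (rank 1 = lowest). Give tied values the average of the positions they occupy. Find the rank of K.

Sorted (ascending): 20, 22, 26, 27, 40, 43, 43
The 2 values of 43 occupy positions 6–7 → average rank (6+7)/2 = 6.5.
K has value 43 → rank 6.5.

6.5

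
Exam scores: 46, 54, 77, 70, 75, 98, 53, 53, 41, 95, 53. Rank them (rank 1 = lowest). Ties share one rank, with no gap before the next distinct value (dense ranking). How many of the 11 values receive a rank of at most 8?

10

Sorted (ascending): 41, 46, 53, 53, 53, 54, 70, 75, 77, 95, 98
The 3 values of 53 share dense rank 3.
Remaining distinct values take the next consecutive integers.
Ranks ≤ 8: {1, 2, 3, 3, 3, 4, 5, 6, 7, 8} → 10 values.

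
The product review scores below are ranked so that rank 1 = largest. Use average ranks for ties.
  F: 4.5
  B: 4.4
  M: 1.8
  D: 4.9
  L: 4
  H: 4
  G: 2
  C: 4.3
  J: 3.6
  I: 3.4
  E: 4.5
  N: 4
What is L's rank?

Sorted (descending): 4.9, 4.5, 4.5, 4.4, 4.3, 4, 4, 4, 3.6, 3.4, 2, 1.8
The 2 values of 4.5 occupy positions 2–3 → average rank (2+3)/2 = 2.5.
The 3 values of 4 occupy positions 6–8 → average rank 7.
L has value 4 → rank 7.

7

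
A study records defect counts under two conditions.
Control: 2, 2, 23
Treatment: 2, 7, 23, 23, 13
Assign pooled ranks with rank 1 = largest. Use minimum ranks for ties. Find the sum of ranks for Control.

13

Sorted (descending): 23, 23, 23, 13, 7, 2, 2, 2
The 3 values of 23 occupy positions 1–3 → each gets rank 1.
The 3 values of 2 occupy positions 6–8 → each gets rank 6.
Control values → pooled ranks: 2→6, 2→6, 23→1
Rank sum = 6 + 6 + 1 = 13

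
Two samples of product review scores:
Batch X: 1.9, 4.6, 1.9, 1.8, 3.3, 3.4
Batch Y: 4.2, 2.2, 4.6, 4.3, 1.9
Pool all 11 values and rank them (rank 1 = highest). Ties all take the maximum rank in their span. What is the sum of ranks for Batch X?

Sorted (descending): 4.6, 4.6, 4.3, 4.2, 3.4, 3.3, 2.2, 1.9, 1.9, 1.9, 1.8
The 2 values of 4.6 occupy positions 1–2 → each gets rank 2.
The 3 values of 1.9 occupy positions 8–10 → each gets rank 10.
Batch X values → pooled ranks: 1.9→10, 4.6→2, 1.9→10, 1.8→11, 3.3→6, 3.4→5
Rank sum = 10 + 2 + 10 + 11 + 6 + 5 = 44

44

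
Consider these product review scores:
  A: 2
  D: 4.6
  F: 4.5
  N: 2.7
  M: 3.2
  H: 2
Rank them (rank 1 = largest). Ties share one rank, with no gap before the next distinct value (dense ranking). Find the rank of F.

2

Sorted (descending): 4.6, 4.5, 3.2, 2.7, 2, 2
The 2 values of 2 share dense rank 5.
Remaining distinct values take the next consecutive integers.
F has value 4.5 → rank 2.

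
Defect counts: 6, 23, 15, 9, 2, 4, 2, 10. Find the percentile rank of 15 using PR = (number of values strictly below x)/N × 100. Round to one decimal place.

N = 8.
Strictly below 15: 6. Equal to 15: 1.
PR = 6/8 × 100 = 75.0

75.0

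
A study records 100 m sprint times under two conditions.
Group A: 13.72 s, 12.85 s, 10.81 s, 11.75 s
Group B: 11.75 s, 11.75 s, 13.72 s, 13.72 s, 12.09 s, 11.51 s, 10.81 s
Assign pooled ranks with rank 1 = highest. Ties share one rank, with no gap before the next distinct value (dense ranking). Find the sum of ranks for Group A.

13

Sorted (descending): 13.72, 13.72, 13.72, 12.85, 12.09, 11.75, 11.75, 11.75, 11.51, 10.81, 10.81
The 3 values of 13.72 share dense rank 1.
The 3 values of 11.75 share dense rank 4.
The 2 values of 10.81 share dense rank 6.
Remaining distinct values take the next consecutive integers.
Group A values → pooled ranks: 13.72→1, 12.85→2, 10.81→6, 11.75→4
Rank sum = 1 + 2 + 6 + 4 = 13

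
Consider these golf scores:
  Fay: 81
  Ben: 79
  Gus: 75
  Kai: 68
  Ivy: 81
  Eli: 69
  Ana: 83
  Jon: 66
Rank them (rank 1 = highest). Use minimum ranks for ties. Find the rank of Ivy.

2

Sorted (descending): 83, 81, 81, 79, 75, 69, 68, 66
The 2 values of 81 occupy positions 2–3 → each gets rank 2.
Ivy has value 81 → rank 2.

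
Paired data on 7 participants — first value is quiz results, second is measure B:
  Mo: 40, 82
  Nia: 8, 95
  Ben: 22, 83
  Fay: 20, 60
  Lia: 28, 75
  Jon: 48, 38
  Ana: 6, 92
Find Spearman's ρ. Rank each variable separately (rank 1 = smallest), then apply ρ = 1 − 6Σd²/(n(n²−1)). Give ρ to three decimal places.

Ranks of variable 1: 6, 2, 4, 3, 5, 7, 1
Ranks of variable 2: 4, 7, 5, 2, 3, 1, 6
d = r₁ − r₂: 2, -5, -1, 1, 2, 6, -5
d²: 4, 25, 1, 1, 4, 36, 25; Σd² = 96
ρ = 1 − 6·96/(7·48) = 1 − 576/336 = -0.714

-0.714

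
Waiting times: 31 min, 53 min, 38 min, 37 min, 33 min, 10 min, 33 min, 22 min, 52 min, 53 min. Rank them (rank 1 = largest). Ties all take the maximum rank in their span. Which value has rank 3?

52

Sorted (descending): 53, 53, 52, 38, 37, 33, 33, 31, 22, 10
The 2 values of 53 occupy positions 1–2 → each gets rank 2.
The 2 values of 33 occupy positions 6–7 → each gets rank 7.
Rank 3 → value 52.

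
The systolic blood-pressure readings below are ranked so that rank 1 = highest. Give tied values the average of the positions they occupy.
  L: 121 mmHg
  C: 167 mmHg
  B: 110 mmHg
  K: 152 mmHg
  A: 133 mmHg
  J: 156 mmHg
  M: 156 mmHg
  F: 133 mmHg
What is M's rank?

Sorted (descending): 167, 156, 156, 152, 133, 133, 121, 110
The 2 values of 156 occupy positions 2–3 → average rank (2+3)/2 = 2.5.
The 2 values of 133 occupy positions 5–6 → average rank (5+6)/2 = 5.5.
M has value 156 mmHg → rank 2.5.

2.5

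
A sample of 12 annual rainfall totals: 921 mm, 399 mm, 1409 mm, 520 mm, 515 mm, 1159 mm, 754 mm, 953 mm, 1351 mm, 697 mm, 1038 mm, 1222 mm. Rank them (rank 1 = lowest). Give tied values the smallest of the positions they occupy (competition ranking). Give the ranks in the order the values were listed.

6, 1, 12, 3, 2, 9, 5, 7, 11, 4, 8, 10

Sorted (ascending): 399, 515, 520, 697, 754, 921, 953, 1038, 1159, 1222, 1351, 1409
No ties — each value takes its position as its rank.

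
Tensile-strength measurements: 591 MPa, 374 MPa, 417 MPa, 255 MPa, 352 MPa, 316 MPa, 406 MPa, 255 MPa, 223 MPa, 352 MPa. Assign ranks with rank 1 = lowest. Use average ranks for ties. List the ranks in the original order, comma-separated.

Sorted (ascending): 223, 255, 255, 316, 352, 352, 374, 406, 417, 591
The 2 values of 255 occupy positions 2–3 → average rank (2+3)/2 = 2.5.
The 2 values of 352 occupy positions 5–6 → average rank (5+6)/2 = 5.5.

10, 7, 9, 2.5, 5.5, 4, 8, 2.5, 1, 5.5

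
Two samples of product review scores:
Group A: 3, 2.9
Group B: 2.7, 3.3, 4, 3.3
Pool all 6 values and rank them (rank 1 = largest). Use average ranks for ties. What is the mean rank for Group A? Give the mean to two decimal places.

4.50

Sorted (descending): 4, 3.3, 3.3, 3, 2.9, 2.7
The 2 values of 3.3 occupy positions 2–3 → average rank (2+3)/2 = 2.5.
Group A values → pooled ranks: 3→4, 2.9→5
Mean rank = (4 + 5) / 2 = 4.50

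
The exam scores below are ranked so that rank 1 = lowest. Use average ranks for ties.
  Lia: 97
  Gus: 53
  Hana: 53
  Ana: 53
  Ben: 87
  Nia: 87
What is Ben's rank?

4.5

Sorted (ascending): 53, 53, 53, 87, 87, 97
The 3 values of 53 occupy positions 1–3 → average rank 2.
The 2 values of 87 occupy positions 4–5 → average rank (4+5)/2 = 4.5.
Ben has value 87 → rank 4.5.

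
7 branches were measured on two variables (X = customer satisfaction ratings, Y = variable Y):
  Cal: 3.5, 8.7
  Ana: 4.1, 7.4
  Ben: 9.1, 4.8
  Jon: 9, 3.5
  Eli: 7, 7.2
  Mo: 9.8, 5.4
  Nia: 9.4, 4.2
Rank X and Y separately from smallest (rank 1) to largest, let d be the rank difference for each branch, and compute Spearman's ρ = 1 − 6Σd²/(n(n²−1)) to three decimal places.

-0.679

Ranks of variable 1: 1, 2, 5, 4, 3, 7, 6
Ranks of variable 2: 7, 6, 3, 1, 5, 4, 2
d = r₁ − r₂: -6, -4, 2, 3, -2, 3, 4
d²: 36, 16, 4, 9, 4, 9, 16; Σd² = 94
ρ = 1 − 6·94/(7·48) = 1 − 564/336 = -0.679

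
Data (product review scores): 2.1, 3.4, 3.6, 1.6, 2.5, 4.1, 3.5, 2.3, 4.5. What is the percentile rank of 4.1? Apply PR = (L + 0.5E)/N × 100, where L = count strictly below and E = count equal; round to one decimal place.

N = 9.
Strictly below 4.1: 7. Equal to 4.1: 1.
PR = (7 + 0.5·1)/9 × 100 = 83.3

83.3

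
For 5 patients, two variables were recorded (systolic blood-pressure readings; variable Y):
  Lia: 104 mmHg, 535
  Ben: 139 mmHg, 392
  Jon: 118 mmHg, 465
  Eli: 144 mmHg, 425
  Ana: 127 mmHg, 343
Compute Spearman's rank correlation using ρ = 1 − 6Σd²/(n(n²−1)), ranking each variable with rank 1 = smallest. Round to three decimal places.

Ranks of variable 1: 1, 4, 2, 5, 3
Ranks of variable 2: 5, 2, 4, 3, 1
d = r₁ − r₂: -4, 2, -2, 2, 2
d²: 16, 4, 4, 4, 4; Σd² = 32
ρ = 1 − 6·32/(5·24) = 1 − 192/120 = -0.600

-0.600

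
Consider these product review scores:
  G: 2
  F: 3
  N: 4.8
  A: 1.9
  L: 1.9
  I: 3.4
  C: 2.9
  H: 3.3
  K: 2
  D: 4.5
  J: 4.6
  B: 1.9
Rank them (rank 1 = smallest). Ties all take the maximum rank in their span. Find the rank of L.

3

Sorted (ascending): 1.9, 1.9, 1.9, 2, 2, 2.9, 3, 3.3, 3.4, 4.5, 4.6, 4.8
The 3 values of 1.9 occupy positions 1–3 → each gets rank 3.
The 2 values of 2 occupy positions 4–5 → each gets rank 5.
L has value 1.9 → rank 3.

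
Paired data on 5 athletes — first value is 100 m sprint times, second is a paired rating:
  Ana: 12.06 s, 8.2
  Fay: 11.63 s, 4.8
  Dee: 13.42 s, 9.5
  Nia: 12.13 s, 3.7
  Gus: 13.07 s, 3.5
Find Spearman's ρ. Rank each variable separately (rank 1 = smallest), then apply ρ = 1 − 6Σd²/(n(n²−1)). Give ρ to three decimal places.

Ranks of variable 1: 2, 1, 5, 3, 4
Ranks of variable 2: 4, 3, 5, 2, 1
d = r₁ − r₂: -2, -2, 0, 1, 3
d²: 4, 4, 0, 1, 9; Σd² = 18
ρ = 1 − 6·18/(5·24) = 1 − 108/120 = 0.100

0.100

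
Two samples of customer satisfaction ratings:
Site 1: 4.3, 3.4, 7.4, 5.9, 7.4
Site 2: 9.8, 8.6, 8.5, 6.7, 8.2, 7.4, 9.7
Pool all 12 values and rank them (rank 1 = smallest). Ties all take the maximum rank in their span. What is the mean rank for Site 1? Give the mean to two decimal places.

4.00

Sorted (ascending): 3.4, 4.3, 5.9, 6.7, 7.4, 7.4, 7.4, 8.2, 8.5, 8.6, 9.7, 9.8
The 3 values of 7.4 occupy positions 5–7 → each gets rank 7.
Site 1 values → pooled ranks: 4.3→2, 3.4→1, 7.4→7, 5.9→3, 7.4→7
Mean rank = (2 + 1 + 7 + 3 + 7) / 5 = 4.00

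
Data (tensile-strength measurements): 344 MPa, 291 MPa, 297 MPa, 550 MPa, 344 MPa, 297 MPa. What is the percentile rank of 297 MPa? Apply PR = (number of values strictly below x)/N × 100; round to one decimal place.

16.7

N = 6.
Strictly below 297: 1. Equal to 297: 2.
PR = 1/6 × 100 = 16.7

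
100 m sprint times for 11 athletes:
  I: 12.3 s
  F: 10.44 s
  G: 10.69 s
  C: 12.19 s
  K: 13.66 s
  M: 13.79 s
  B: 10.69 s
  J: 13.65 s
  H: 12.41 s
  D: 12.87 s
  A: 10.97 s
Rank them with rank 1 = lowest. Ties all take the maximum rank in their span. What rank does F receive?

1

Sorted (ascending): 10.44, 10.69, 10.69, 10.97, 12.19, 12.3, 12.41, 12.87, 13.65, 13.66, 13.79
The 2 values of 10.69 occupy positions 2–3 → each gets rank 3.
F has value 10.44 s → rank 1.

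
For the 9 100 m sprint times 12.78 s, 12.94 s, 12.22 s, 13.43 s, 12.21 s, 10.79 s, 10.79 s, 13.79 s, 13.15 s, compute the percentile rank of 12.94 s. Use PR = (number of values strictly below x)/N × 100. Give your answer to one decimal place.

N = 9.
Strictly below 12.94: 5. Equal to 12.94: 1.
PR = 5/9 × 100 = 55.6

55.6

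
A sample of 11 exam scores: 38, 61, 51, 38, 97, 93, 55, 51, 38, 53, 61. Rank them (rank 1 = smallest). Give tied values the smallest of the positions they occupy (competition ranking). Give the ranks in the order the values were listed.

1, 8, 4, 1, 11, 10, 7, 4, 1, 6, 8

Sorted (ascending): 38, 38, 38, 51, 51, 53, 55, 61, 61, 93, 97
The 3 values of 38 occupy positions 1–3 → each gets rank 1.
The 2 values of 51 occupy positions 4–5 → each gets rank 4.
The 2 values of 61 occupy positions 8–9 → each gets rank 8.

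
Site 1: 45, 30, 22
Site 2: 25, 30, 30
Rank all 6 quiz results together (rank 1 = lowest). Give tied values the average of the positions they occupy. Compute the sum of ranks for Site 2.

Sorted (ascending): 22, 25, 30, 30, 30, 45
The 3 values of 30 occupy positions 3–5 → average rank 4.
Site 2 values → pooled ranks: 25→2, 30→4, 30→4
Rank sum = 2 + 4 + 4 = 10

10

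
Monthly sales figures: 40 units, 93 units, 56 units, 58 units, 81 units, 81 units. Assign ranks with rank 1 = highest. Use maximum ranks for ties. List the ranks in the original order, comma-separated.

6, 1, 5, 4, 3, 3

Sorted (descending): 93, 81, 81, 58, 56, 40
The 2 values of 81 occupy positions 2–3 → each gets rank 3.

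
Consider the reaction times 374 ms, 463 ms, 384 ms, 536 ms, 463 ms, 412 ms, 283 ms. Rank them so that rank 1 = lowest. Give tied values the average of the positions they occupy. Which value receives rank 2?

Sorted (ascending): 283, 374, 384, 412, 463, 463, 536
The 2 values of 463 occupy positions 5–6 → average rank (5+6)/2 = 5.5.
Rank 2 → value 374.

374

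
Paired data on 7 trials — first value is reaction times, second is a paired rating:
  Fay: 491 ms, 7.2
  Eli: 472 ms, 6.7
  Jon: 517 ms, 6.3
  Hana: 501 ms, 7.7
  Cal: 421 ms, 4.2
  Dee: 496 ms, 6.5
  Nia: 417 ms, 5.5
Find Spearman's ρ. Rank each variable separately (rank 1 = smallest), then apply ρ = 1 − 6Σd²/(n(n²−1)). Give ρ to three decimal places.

0.500

Ranks of variable 1: 4, 3, 7, 6, 2, 5, 1
Ranks of variable 2: 6, 5, 3, 7, 1, 4, 2
d = r₁ − r₂: -2, -2, 4, -1, 1, 1, -1
d²: 4, 4, 16, 1, 1, 1, 1; Σd² = 28
ρ = 1 − 6·28/(7·48) = 1 − 168/336 = 0.500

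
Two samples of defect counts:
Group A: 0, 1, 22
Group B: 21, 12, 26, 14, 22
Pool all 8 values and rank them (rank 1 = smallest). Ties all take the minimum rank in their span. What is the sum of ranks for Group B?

26

Sorted (ascending): 0, 1, 12, 14, 21, 22, 22, 26
The 2 values of 22 occupy positions 6–7 → each gets rank 6.
Group B values → pooled ranks: 21→5, 12→3, 26→8, 14→4, 22→6
Rank sum = 5 + 3 + 8 + 4 + 6 = 26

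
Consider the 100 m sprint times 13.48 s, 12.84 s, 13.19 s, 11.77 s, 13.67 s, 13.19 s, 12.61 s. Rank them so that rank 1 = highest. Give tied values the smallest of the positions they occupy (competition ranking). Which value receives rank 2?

Sorted (descending): 13.67, 13.48, 13.19, 13.19, 12.84, 12.61, 11.77
The 2 values of 13.19 occupy positions 3–4 → each gets rank 3.
Rank 2 → value 13.48.

13.48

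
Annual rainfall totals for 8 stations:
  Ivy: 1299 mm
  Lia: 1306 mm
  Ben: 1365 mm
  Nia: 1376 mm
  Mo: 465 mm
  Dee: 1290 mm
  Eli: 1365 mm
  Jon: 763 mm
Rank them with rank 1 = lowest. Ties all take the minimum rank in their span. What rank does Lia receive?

5

Sorted (ascending): 465, 763, 1290, 1299, 1306, 1365, 1365, 1376
The 2 values of 1365 occupy positions 6–7 → each gets rank 6.
Lia has value 1306 mm → rank 5.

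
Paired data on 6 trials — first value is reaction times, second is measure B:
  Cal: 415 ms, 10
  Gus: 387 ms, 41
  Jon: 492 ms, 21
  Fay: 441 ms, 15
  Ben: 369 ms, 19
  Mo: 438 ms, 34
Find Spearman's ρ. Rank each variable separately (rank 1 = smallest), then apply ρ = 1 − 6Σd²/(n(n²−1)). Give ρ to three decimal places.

-0.086

Ranks of variable 1: 3, 2, 6, 5, 1, 4
Ranks of variable 2: 1, 6, 4, 2, 3, 5
d = r₁ − r₂: 2, -4, 2, 3, -2, -1
d²: 4, 16, 4, 9, 4, 1; Σd² = 38
ρ = 1 − 6·38/(6·35) = 1 − 228/210 = -0.086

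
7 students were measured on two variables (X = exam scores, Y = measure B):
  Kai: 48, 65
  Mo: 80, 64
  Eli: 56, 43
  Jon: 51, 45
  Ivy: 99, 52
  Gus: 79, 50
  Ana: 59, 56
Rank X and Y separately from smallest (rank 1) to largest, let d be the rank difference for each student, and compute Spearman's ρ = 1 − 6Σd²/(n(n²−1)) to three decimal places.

0.036

Ranks of variable 1: 1, 6, 3, 2, 7, 5, 4
Ranks of variable 2: 7, 6, 1, 2, 4, 3, 5
d = r₁ − r₂: -6, 0, 2, 0, 3, 2, -1
d²: 36, 0, 4, 0, 9, 4, 1; Σd² = 54
ρ = 1 − 6·54/(7·48) = 1 − 324/336 = 0.036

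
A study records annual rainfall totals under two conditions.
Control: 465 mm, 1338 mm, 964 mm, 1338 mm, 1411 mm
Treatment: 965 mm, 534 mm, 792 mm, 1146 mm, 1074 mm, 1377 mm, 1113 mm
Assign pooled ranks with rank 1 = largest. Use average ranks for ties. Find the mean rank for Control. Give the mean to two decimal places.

5.80

Sorted (descending): 1411, 1377, 1338, 1338, 1146, 1113, 1074, 965, 964, 792, 534, 465
The 2 values of 1338 occupy positions 3–4 → average rank (3+4)/2 = 3.5.
Control values → pooled ranks: 465→12, 1338→3.5, 964→9, 1338→3.5, 1411→1
Mean rank = (12 + 3.5 + 9 + 3.5 + 1) / 5 = 5.80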